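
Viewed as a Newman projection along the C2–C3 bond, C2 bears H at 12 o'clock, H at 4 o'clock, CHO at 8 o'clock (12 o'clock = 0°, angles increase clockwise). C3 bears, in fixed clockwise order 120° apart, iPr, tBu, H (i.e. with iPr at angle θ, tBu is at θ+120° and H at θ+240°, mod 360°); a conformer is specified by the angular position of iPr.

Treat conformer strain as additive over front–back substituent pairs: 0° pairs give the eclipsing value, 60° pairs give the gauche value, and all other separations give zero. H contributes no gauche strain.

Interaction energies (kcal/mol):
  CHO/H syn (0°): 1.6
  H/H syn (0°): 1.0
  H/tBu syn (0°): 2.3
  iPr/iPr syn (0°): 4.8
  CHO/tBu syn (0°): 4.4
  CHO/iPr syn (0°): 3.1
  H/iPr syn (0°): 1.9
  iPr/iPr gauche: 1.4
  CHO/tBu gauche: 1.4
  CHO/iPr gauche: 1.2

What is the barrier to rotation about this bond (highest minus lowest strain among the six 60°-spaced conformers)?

6.1 kcal/mol

iPr at 0° (eclipsed): H–iPr eclipsed, H–tBu eclipsed, CHO–H eclipsed; 1.9 + 2.3 + 1.6 = 5.8 kcal/mol.
iPr at 60° (staggered): CHO–tBu gauche; 1.4 = 1.4 kcal/mol.
iPr at 120° (eclipsed): H–H eclipsed, H–iPr eclipsed, CHO–tBu eclipsed; 1.0 + 1.9 + 4.4 = 7.3 kcal/mol.
iPr at 180° (staggered): CHO–iPr gauche, CHO–tBu gauche; 1.2 + 1.4 = 2.6 kcal/mol.
iPr at 240° (eclipsed): H–tBu eclipsed, H–H eclipsed, CHO–iPr eclipsed; 2.3 + 1.0 + 3.1 = 6.4 kcal/mol.
iPr at 300° (staggered): CHO–iPr gauche; 1.2 = 1.2 kcal/mol.
Max at 120° (7.3 kcal/mol), min at 300° (1.2 kcal/mol); barrier = 6.1 kcal/mol.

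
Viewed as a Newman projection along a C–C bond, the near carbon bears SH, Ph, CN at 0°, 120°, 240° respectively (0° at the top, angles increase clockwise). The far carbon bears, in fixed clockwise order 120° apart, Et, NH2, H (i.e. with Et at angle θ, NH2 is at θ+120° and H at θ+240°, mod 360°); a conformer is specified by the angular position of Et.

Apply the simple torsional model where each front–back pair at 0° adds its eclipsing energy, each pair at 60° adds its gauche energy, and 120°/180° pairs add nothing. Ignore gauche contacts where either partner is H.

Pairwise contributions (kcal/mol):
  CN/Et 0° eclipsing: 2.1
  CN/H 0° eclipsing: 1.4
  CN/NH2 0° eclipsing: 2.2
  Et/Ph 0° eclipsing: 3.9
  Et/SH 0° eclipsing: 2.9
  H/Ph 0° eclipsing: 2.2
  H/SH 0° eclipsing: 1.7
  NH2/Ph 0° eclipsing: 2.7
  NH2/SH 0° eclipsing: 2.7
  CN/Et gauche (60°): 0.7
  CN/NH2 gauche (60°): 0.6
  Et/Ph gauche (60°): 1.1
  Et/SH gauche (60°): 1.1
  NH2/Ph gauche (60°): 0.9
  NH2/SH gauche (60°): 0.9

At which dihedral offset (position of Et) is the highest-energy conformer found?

Et at 0° is eclipsed. SH at 0° is eclipsed with Et at 0° (2.9); Ph at 120° is eclipsed with NH2 at 120° (2.7); CN at 240° is eclipsed with H at 240° (1.4). Total 7.0 kcal/mol.
Et at 60° is staggered. SH at 0° is gauche with Et at 60° (1.1); Ph at 120° is gauche with Et at 60° (1.1); Ph at 120° is gauche with NH2 at 180° (0.9); CN at 240° is gauche with NH2 at 180° (0.6). Total 3.7 kcal/mol.
Et at 120° is eclipsed. SH at 0° is eclipsed with H at 0° (1.7); Ph at 120° is eclipsed with Et at 120° (3.9); CN at 240° is eclipsed with NH2 at 240° (2.2). Total 7.8 kcal/mol.
Et at 180° is staggered. SH at 0° is gauche with NH2 at 300° (0.9); Ph at 120° is gauche with Et at 180° (1.1); CN at 240° is gauche with Et at 180° (0.7); CN at 240° is gauche with NH2 at 300° (0.6). Total 3.3 kcal/mol.
Et at 240° is eclipsed. SH at 0° is eclipsed with NH2 at 0° (2.7); Ph at 120° is eclipsed with H at 120° (2.2); CN at 240° is eclipsed with Et at 240° (2.1). Total 7.0 kcal/mol.
Et at 300° is staggered. SH at 0° is gauche with Et at 300° (1.1); SH at 0° is gauche with NH2 at 60° (0.9); Ph at 120° is gauche with NH2 at 60° (0.9); CN at 240° is gauche with Et at 300° (0.7). Total 3.6 kcal/mol.
The maximum (7.8 kcal/mol) occurs with Et at 120°.

120°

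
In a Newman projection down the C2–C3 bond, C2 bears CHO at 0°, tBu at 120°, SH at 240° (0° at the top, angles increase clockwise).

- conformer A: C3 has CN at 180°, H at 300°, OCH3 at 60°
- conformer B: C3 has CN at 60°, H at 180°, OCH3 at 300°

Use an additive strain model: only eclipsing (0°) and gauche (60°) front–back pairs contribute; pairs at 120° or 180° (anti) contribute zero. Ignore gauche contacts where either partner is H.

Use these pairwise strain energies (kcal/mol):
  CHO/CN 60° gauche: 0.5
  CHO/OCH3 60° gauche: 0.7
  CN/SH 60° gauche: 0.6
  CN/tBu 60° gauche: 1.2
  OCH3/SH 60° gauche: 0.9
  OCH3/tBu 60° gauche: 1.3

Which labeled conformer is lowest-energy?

B

A (staggered): CHO–OCH3 gauche, tBu–CN gauche, tBu–OCH3 gauche, SH–CN gauche; 0.7 + 1.2 + 1.3 + 0.6 = 3.8 kcal/mol.
B (staggered): CHO–CN gauche, CHO–OCH3 gauche, tBu–CN gauche, SH–OCH3 gauche; 0.5 + 0.7 + 1.2 + 0.9 = 3.3 kcal/mol.
B has the lowest total (3.3 kcal/mol).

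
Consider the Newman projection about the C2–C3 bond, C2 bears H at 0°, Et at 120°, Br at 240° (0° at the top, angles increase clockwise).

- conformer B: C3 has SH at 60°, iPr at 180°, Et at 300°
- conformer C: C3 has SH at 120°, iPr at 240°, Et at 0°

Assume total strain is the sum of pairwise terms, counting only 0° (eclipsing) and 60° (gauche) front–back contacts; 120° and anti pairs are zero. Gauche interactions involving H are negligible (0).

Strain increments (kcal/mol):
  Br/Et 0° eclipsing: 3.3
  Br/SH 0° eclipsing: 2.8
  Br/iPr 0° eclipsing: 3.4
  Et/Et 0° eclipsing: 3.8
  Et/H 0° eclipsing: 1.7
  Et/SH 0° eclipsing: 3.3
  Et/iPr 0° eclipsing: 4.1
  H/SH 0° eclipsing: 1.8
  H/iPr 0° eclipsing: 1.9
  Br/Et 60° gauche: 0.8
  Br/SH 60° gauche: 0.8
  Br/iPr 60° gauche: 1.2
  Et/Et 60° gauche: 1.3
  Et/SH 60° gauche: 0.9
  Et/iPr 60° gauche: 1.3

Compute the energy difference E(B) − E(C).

B (staggered): Et(120°)/SH(60°) gauche 0.9; Et(120°)/iPr(180°) gauche 1.3; Br(240°)/iPr(180°) gauche 1.2; Br(240°)/Et(300°) gauche 0.8 → 4.2 kcal/mol.
C (eclipsed): H(0°)/Et(0°) eclipsed 1.7; Et(120°)/SH(120°) eclipsed 3.3; Br(240°)/iPr(240°) eclipsed 3.4 → 8.4 kcal/mol.
E(B) − E(C) = 4.2 − 8.4 = -4.2 kcal/mol.

-4.2 kcal/mol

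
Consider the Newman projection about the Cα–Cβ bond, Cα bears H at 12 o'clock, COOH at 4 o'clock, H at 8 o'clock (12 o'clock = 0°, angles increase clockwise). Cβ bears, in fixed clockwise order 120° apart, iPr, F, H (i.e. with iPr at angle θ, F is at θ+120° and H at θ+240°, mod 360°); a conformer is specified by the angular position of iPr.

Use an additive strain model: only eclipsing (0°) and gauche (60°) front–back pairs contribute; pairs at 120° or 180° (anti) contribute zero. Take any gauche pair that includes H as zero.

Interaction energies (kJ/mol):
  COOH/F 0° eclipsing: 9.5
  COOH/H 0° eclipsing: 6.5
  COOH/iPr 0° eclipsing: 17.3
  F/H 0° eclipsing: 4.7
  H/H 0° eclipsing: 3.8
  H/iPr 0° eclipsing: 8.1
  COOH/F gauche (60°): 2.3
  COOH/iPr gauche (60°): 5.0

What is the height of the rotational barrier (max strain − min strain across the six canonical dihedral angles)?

iPr at 0° (eclipsed): H(0°)/iPr(0°) eclipsed 8.1; COOH(120°)/F(120°) eclipsed 9.5; H(240°)/H(240°) eclipsed 3.8 → 21.4 kJ/mol.
iPr at 60° (staggered): COOH(120°)/iPr(60°) gauche 5.0; COOH(120°)/F(180°) gauche 2.3 → 7.3 kJ/mol.
iPr at 120° (eclipsed): H(0°)/H(0°) eclipsed 3.8; COOH(120°)/iPr(120°) eclipsed 17.3; H(240°)/F(240°) eclipsed 4.7 → 25.8 kJ/mol.
iPr at 180° (staggered): COOH(120°)/iPr(180°) gauche 5.0 → 5.0 kJ/mol.
iPr at 240° (eclipsed): H(0°)/F(0°) eclipsed 4.7; COOH(120°)/H(120°) eclipsed 6.5; H(240°)/iPr(240°) eclipsed 8.1 → 19.3 kJ/mol.
iPr at 300° (staggered): COOH(120°)/F(60°) gauche 2.3 → 2.3 kJ/mol.
Max at 120° (25.8 kJ/mol), min at 300° (2.3 kJ/mol); barrier = 23.5 kJ/mol.

23.5 kJ/mol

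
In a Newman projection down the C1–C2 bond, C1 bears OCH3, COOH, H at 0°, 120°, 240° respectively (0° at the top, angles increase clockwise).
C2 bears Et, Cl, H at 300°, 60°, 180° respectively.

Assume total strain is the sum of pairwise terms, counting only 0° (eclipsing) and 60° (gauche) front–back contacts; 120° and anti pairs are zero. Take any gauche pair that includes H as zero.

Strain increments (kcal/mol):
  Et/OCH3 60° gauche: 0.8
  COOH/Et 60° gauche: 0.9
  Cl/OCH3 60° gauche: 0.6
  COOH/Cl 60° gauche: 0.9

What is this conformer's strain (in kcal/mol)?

2.3 kcal/mol

This conformer is staggered. OCH3 at 0° is gauche with Et at 300° (0.8); OCH3 at 0° is gauche with Cl at 60° (0.6); COOH at 120° is gauche with Cl at 60° (0.9). Total 2.3 kcal/mol.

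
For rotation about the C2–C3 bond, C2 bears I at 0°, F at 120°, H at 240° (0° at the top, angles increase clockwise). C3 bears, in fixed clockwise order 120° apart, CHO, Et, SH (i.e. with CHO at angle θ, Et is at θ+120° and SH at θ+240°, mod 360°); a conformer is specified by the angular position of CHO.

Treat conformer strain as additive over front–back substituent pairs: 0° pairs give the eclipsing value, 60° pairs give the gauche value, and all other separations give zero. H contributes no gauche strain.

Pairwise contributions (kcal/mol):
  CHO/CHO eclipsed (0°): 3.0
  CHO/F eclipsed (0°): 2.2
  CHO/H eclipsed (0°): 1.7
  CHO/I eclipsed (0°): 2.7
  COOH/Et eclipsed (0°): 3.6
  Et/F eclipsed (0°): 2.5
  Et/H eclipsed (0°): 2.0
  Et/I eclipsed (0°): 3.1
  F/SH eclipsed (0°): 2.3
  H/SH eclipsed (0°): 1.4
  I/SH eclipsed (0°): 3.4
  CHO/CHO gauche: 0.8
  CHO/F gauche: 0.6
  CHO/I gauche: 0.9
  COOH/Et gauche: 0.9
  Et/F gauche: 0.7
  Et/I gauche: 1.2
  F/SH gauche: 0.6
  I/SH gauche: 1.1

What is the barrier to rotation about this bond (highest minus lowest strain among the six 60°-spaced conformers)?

4.3 kcal/mol

CHO at 0° (eclipsed): I–CHO eclipsed, F–Et eclipsed, H–SH eclipsed; 2.7 + 2.5 + 1.4 = 6.6 kcal/mol.
CHO at 60° (staggered): I–CHO gauche, I–SH gauche, F–CHO gauche, F–Et gauche; 0.9 + 1.1 + 0.6 + 0.7 = 3.3 kcal/mol.
CHO at 120° (eclipsed): I–SH eclipsed, F–CHO eclipsed, H–Et eclipsed; 3.4 + 2.2 + 2.0 = 7.6 kcal/mol.
CHO at 180° (staggered): I–Et gauche, I–SH gauche, F–CHO gauche, F–SH gauche; 1.2 + 1.1 + 0.6 + 0.6 = 3.5 kcal/mol.
CHO at 240° (eclipsed): I–Et eclipsed, F–SH eclipsed, H–CHO eclipsed; 3.1 + 2.3 + 1.7 = 7.1 kcal/mol.
CHO at 300° (staggered): I–CHO gauche, I–Et gauche, F–Et gauche, F–SH gauche; 0.9 + 1.2 + 0.7 + 0.6 = 3.4 kcal/mol.
Max at 120° (7.6 kcal/mol), min at 60° (3.3 kcal/mol); barrier = 4.3 kcal/mol.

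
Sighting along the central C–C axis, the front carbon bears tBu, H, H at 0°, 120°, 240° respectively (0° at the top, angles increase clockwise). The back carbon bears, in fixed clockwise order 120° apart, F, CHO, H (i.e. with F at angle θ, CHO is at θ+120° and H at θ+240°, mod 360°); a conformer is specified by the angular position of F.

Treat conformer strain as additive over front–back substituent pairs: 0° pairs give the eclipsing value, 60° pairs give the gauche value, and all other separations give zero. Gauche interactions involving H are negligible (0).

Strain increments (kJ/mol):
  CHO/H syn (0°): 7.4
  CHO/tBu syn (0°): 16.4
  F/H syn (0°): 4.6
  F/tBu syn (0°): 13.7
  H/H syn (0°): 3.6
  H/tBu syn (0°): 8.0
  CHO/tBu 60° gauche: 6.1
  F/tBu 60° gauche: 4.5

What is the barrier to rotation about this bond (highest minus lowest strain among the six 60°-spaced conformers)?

F at 0° (eclipsed): tBu(0°)/F(0°) eclipsed 13.7; H(120°)/CHO(120°) eclipsed 7.4; H(240°)/H(240°) eclipsed 3.6 → 24.7 kJ/mol.
F at 60° (staggered): tBu(0°)/F(60°) gauche 4.5 → 4.5 kJ/mol.
F at 120° (eclipsed): tBu(0°)/H(0°) eclipsed 8.0; H(120°)/F(120°) eclipsed 4.6; H(240°)/CHO(240°) eclipsed 7.4 → 20.0 kJ/mol.
F at 180° (staggered): tBu(0°)/CHO(300°) gauche 6.1 → 6.1 kJ/mol.
F at 240° (eclipsed): tBu(0°)/CHO(0°) eclipsed 16.4; H(120°)/H(120°) eclipsed 3.6; H(240°)/F(240°) eclipsed 4.6 → 24.6 kJ/mol.
F at 300° (staggered): tBu(0°)/F(300°) gauche 4.5; tBu(0°)/CHO(60°) gauche 6.1 → 10.6 kJ/mol.
Max at 0° (24.7 kJ/mol), min at 60° (4.5 kJ/mol); barrier = 20.2 kJ/mol.

20.2 kJ/mol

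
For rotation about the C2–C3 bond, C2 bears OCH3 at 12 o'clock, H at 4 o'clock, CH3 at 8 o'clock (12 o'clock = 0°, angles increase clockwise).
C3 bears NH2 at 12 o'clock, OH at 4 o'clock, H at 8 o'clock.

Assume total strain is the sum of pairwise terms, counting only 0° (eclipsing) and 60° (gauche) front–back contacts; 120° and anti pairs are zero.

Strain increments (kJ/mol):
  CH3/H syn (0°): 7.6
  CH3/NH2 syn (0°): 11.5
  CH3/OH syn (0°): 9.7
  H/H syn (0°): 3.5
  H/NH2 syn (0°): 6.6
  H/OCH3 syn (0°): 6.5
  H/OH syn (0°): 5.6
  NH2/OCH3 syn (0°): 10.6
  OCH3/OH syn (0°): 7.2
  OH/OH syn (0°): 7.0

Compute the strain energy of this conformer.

This conformer (eclipsed): OCH3–NH2 eclipsed, H–OH eclipsed, CH3–H eclipsed; 10.6 + 5.6 + 7.6 = 23.8 kJ/mol.

23.8 kJ/mol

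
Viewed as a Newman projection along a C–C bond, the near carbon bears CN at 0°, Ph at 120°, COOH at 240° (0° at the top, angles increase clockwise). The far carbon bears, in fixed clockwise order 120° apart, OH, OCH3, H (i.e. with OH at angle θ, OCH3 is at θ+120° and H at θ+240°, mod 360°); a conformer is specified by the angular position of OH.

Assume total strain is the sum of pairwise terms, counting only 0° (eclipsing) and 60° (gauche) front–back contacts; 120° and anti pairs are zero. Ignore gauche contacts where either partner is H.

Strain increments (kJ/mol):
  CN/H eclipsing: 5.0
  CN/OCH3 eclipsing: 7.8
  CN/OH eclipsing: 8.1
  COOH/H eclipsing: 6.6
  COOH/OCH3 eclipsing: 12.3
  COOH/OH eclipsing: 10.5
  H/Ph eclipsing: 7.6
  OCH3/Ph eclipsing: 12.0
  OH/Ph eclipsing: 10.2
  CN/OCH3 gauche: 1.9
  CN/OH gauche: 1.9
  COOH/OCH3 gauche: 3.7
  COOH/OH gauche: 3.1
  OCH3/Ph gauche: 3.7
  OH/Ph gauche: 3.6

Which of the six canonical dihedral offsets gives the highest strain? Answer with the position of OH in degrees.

120°

OH at 0° is eclipsed. CN at 0° is eclipsed with OH at 0° (8.1); Ph at 120° is eclipsed with OCH3 at 120° (12.0); COOH at 240° is eclipsed with H at 240° (6.6). Total 26.7 kJ/mol.
OH at 60° is staggered. CN at 0° is gauche with OH at 60° (1.9); Ph at 120° is gauche with OH at 60° (3.6); Ph at 120° is gauche with OCH3 at 180° (3.7); COOH at 240° is gauche with OCH3 at 180° (3.7). Total 12.9 kJ/mol.
OH at 120° is eclipsed. CN at 0° is eclipsed with H at 0° (5.0); Ph at 120° is eclipsed with OH at 120° (10.2); COOH at 240° is eclipsed with OCH3 at 240° (12.3). Total 27.5 kJ/mol.
OH at 180° is staggered. CN at 0° is gauche with OCH3 at 300° (1.9); Ph at 120° is gauche with OH at 180° (3.6); COOH at 240° is gauche with OH at 180° (3.1); COOH at 240° is gauche with OCH3 at 300° (3.7). Total 12.3 kJ/mol.
OH at 240° is eclipsed. CN at 0° is eclipsed with OCH3 at 0° (7.8); Ph at 120° is eclipsed with H at 120° (7.6); COOH at 240° is eclipsed with OH at 240° (10.5). Total 25.9 kJ/mol.
OH at 300° is staggered. CN at 0° is gauche with OH at 300° (1.9); CN at 0° is gauche with OCH3 at 60° (1.9); Ph at 120° is gauche with OCH3 at 60° (3.7); COOH at 240° is gauche with OH at 300° (3.1). Total 10.6 kJ/mol.
The maximum (27.5 kJ/mol) occurs with OH at 120°.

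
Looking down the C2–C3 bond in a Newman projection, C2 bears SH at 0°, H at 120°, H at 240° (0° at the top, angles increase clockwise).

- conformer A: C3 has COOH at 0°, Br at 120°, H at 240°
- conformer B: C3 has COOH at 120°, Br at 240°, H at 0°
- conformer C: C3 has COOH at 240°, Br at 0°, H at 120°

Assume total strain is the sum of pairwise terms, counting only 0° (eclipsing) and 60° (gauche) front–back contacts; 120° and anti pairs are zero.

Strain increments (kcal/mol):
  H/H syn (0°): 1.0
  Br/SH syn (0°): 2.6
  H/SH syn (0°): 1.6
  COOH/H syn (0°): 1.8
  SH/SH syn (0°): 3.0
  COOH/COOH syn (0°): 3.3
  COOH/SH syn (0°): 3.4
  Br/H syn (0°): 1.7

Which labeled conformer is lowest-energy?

A (eclipsed): SH–COOH eclipsed, H–Br eclipsed, H–H eclipsed; 3.4 + 1.7 + 1.0 = 6.1 kcal/mol.
B (eclipsed): SH–H eclipsed, H–COOH eclipsed, H–Br eclipsed; 1.6 + 1.8 + 1.7 = 5.1 kcal/mol.
C (eclipsed): SH–Br eclipsed, H–H eclipsed, H–COOH eclipsed; 2.6 + 1.0 + 1.8 = 5.4 kcal/mol.
B has the lowest total (5.1 kcal/mol).

B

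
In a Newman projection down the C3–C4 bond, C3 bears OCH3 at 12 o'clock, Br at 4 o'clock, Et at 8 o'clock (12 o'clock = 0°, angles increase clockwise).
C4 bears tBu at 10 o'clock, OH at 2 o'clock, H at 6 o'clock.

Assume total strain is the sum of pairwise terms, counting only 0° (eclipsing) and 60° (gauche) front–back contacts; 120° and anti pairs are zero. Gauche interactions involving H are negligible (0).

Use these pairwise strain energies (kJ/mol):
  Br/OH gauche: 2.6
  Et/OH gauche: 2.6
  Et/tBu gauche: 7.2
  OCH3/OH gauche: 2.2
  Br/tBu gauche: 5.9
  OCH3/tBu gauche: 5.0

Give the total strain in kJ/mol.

17.0 kJ/mol

This conformer is staggered. OCH3 at 0° is gauche with tBu at 300° (5.0); OCH3 at 0° is gauche with OH at 60° (2.2); Br at 120° is gauche with OH at 60° (2.6); Et at 240° is gauche with tBu at 300° (7.2). Total 17.0 kJ/mol.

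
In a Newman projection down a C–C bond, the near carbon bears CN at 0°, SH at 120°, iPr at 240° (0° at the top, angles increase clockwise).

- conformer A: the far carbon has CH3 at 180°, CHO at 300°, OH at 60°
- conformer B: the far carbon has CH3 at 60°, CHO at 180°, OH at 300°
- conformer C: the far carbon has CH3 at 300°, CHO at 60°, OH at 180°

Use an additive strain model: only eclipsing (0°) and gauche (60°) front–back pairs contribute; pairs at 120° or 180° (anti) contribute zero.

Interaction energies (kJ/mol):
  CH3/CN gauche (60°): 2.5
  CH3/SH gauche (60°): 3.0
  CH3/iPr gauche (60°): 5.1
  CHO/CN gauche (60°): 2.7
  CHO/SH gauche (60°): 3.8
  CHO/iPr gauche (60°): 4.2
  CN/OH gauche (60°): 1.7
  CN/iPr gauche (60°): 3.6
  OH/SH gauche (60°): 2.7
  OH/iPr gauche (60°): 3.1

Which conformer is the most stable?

B

A is staggered. CN at 0° is gauche with CHO at 300° (2.7); CN at 0° is gauche with OH at 60° (1.7); SH at 120° is gauche with CH3 at 180° (3.0); SH at 120° is gauche with OH at 60° (2.7); iPr at 240° is gauche with CH3 at 180° (5.1); iPr at 240° is gauche with CHO at 300° (4.2). Total 19.4 kJ/mol.
B is staggered. CN at 0° is gauche with CH3 at 60° (2.5); CN at 0° is gauche with OH at 300° (1.7); SH at 120° is gauche with CH3 at 60° (3.0); SH at 120° is gauche with CHO at 180° (3.8); iPr at 240° is gauche with CHO at 180° (4.2); iPr at 240° is gauche with OH at 300° (3.1). Total 18.3 kJ/mol.
C is staggered. CN at 0° is gauche with CH3 at 300° (2.5); CN at 0° is gauche with CHO at 60° (2.7); SH at 120° is gauche with CHO at 60° (3.8); SH at 120° is gauche with OH at 180° (2.7); iPr at 240° is gauche with CH3 at 300° (5.1); iPr at 240° is gauche with OH at 180° (3.1). Total 19.9 kJ/mol.
B has the lowest total (18.3 kJ/mol).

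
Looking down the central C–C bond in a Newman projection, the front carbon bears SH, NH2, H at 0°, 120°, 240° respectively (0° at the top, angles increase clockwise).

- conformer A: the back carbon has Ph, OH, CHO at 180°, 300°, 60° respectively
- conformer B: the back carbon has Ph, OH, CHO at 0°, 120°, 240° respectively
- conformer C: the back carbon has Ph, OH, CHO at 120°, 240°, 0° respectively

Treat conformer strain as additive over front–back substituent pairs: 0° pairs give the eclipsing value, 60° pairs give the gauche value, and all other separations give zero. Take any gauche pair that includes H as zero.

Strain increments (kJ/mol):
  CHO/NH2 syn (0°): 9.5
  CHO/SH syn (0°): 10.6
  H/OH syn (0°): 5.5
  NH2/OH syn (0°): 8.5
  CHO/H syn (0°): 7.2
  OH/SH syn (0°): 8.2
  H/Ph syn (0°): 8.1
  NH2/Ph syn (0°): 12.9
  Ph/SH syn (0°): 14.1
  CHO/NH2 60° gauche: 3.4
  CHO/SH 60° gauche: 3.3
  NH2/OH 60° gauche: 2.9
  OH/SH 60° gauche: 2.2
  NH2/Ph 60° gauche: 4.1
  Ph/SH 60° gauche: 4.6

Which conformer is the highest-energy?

A (staggered): SH(0°)/OH(300°) gauche 2.2; SH(0°)/CHO(60°) gauche 3.3; NH2(120°)/Ph(180°) gauche 4.1; NH2(120°)/CHO(60°) gauche 3.4 → 13.0 kJ/mol.
B (eclipsed): SH(0°)/Ph(0°) eclipsed 14.1; NH2(120°)/OH(120°) eclipsed 8.5; H(240°)/CHO(240°) eclipsed 7.2 → 29.8 kJ/mol.
C (eclipsed): SH(0°)/CHO(0°) eclipsed 10.6; NH2(120°)/Ph(120°) eclipsed 12.9; H(240°)/OH(240°) eclipsed 5.5 → 29.0 kJ/mol.
B has the highest total (29.8 kJ/mol).

B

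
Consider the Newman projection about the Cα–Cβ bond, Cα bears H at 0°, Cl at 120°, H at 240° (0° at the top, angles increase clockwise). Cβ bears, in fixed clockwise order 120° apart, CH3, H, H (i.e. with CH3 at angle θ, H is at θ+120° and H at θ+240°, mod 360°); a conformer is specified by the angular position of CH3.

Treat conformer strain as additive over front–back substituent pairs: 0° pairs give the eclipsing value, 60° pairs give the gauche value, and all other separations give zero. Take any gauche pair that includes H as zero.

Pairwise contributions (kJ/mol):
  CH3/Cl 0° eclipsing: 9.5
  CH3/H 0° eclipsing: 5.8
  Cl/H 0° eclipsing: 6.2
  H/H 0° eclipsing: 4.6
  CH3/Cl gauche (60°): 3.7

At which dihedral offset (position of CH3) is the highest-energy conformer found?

120°

CH3 at 0° (eclipsed): H–CH3 eclipsed, Cl–H eclipsed, H–H eclipsed; 5.8 + 6.2 + 4.6 = 16.6 kJ/mol.
CH3 at 60° (staggered): Cl–CH3 gauche; 3.7 = 3.7 kJ/mol.
CH3 at 120° (eclipsed): H–H eclipsed, Cl–CH3 eclipsed, H–H eclipsed; 4.6 + 9.5 + 4.6 = 18.7 kJ/mol.
CH3 at 180° (staggered): Cl–CH3 gauche; 3.7 = 3.7 kJ/mol.
CH3 at 240° (eclipsed): H–H eclipsed, Cl–H eclipsed, H–CH3 eclipsed; 4.6 + 6.2 + 5.8 = 16.6 kJ/mol.
CH3 at 300° (staggered): no non-H gauche contacts → 0.0 kJ/mol.
The maximum (18.7 kJ/mol) occurs with CH3 at 120°.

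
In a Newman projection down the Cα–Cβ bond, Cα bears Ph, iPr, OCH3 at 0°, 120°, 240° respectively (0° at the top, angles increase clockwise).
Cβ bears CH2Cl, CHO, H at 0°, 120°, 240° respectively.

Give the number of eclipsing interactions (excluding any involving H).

Non-H eclipsing pairs: Ph(0°)/CH2Cl(0°); iPr(120°)/CHO(120°) — 2 interactions.

2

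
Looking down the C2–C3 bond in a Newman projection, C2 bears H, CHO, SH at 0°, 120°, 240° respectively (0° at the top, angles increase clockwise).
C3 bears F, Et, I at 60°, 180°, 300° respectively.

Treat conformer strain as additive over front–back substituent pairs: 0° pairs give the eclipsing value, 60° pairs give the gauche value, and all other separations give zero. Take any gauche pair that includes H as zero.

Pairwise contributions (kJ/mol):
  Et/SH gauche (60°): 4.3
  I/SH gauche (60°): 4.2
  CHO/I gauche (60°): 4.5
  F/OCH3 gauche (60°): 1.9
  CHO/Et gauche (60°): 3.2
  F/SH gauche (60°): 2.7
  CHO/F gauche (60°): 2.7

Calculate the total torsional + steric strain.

14.4 kJ/mol

This conformer (staggered): CHO(120°)/F(60°) gauche 2.7; CHO(120°)/Et(180°) gauche 3.2; SH(240°)/Et(180°) gauche 4.3; SH(240°)/I(300°) gauche 4.2 → 14.4 kJ/mol.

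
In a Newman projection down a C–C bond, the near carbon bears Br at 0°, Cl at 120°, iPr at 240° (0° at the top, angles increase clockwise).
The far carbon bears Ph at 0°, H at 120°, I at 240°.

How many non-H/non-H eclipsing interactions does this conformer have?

Non-H eclipsing pairs: Br(0°)/Ph(0°); iPr(240°)/I(240°) — 2 interactions.

2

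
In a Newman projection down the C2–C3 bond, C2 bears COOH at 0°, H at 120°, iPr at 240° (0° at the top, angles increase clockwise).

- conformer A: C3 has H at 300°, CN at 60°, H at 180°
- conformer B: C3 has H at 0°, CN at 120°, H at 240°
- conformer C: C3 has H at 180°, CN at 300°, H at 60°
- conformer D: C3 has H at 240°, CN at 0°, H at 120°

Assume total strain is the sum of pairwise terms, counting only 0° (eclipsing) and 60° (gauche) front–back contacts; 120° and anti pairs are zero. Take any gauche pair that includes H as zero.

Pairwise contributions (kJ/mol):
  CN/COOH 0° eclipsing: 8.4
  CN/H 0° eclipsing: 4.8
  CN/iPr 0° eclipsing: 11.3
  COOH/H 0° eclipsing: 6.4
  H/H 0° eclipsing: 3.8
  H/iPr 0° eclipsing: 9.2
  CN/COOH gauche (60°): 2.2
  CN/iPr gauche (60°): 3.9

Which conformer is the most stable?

A

A (staggered): COOH–CN gauche; 2.2 = 2.2 kJ/mol.
B (eclipsed): COOH–H eclipsed, H–CN eclipsed, iPr–H eclipsed; 6.4 + 4.8 + 9.2 = 20.4 kJ/mol.
C (staggered): COOH–CN gauche, iPr–CN gauche; 2.2 + 3.9 = 6.1 kJ/mol.
D (eclipsed): COOH–CN eclipsed, H–H eclipsed, iPr–H eclipsed; 8.4 + 3.8 + 9.2 = 21.4 kJ/mol.
A has the lowest total (2.2 kJ/mol).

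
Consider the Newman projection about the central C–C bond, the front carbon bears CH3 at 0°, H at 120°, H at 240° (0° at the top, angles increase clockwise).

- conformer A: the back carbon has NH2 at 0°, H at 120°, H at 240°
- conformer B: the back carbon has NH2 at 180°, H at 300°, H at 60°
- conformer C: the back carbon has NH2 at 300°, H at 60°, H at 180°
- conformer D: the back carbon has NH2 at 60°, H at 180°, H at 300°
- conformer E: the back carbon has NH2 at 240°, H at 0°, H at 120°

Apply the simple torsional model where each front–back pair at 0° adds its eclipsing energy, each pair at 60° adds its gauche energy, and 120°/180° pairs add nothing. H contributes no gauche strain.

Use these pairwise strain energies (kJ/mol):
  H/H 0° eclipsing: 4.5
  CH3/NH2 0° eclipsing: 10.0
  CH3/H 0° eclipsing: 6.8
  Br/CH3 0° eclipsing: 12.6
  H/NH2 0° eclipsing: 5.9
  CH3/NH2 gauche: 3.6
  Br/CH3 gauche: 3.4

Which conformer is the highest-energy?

A (eclipsed): CH3–NH2 eclipsed, H–H eclipsed, H–H eclipsed; 10.0 + 4.5 + 4.5 = 19.0 kJ/mol.
B (staggered): no non-H gauche contacts → 0.0 kJ/mol.
C (staggered): CH3–NH2 gauche; 3.6 = 3.6 kJ/mol.
D (staggered): CH3–NH2 gauche; 3.6 = 3.6 kJ/mol.
E (eclipsed): CH3–H eclipsed, H–H eclipsed, H–NH2 eclipsed; 6.8 + 4.5 + 5.9 = 17.2 kJ/mol.
A has the highest total (19.0 kJ/mol).

A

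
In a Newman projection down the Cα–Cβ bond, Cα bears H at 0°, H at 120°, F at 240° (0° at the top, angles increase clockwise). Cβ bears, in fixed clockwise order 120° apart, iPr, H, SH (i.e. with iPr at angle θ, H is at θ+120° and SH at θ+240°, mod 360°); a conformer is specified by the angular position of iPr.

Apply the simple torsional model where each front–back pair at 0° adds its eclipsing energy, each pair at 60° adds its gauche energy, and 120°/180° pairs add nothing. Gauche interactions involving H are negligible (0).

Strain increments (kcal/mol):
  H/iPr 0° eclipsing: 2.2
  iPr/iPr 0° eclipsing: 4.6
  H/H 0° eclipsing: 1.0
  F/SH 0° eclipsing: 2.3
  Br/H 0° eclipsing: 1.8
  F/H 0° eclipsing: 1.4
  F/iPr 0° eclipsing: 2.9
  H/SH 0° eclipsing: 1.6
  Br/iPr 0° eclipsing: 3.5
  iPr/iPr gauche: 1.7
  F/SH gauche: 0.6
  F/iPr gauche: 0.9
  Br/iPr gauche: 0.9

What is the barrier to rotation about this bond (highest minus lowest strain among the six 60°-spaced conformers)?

4.9 kcal/mol

iPr at 0° (eclipsed): H–iPr eclipsed, H–H eclipsed, F–SH eclipsed; 2.2 + 1.0 + 2.3 = 5.5 kcal/mol.
iPr at 60° (staggered): F–SH gauche; 0.6 = 0.6 kcal/mol.
iPr at 120° (eclipsed): H–SH eclipsed, H–iPr eclipsed, F–H eclipsed; 1.6 + 2.2 + 1.4 = 5.2 kcal/mol.
iPr at 180° (staggered): F–iPr gauche; 0.9 = 0.9 kcal/mol.
iPr at 240° (eclipsed): H–H eclipsed, H–SH eclipsed, F–iPr eclipsed; 1.0 + 1.6 + 2.9 = 5.5 kcal/mol.
iPr at 300° (staggered): F–iPr gauche, F–SH gauche; 0.9 + 0.6 = 1.5 kcal/mol.
Max at 0° (5.5 kcal/mol), min at 60° (0.6 kcal/mol); barrier = 4.9 kcal/mol.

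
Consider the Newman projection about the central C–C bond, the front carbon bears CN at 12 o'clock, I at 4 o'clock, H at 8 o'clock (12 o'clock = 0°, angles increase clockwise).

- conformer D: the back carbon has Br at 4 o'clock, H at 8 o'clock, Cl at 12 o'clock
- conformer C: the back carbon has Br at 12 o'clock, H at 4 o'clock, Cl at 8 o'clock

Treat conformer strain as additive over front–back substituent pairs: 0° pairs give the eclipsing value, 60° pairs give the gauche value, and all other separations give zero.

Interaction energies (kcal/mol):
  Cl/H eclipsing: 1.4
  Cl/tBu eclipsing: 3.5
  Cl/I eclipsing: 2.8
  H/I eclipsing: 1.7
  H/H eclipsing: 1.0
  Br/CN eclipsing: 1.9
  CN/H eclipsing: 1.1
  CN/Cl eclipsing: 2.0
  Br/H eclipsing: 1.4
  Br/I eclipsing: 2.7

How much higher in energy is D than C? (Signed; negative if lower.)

+0.7 kcal/mol

D (eclipsed): CN–Cl eclipsed, I–Br eclipsed, H–H eclipsed; 2.0 + 2.7 + 1.0 = 5.7 kcal/mol.
C (eclipsed): CN–Br eclipsed, I–H eclipsed, H–Cl eclipsed; 1.9 + 1.7 + 1.4 = 5.0 kcal/mol.
E(D) − E(C) = 5.7 − 5.0 = +0.7 kcal/mol.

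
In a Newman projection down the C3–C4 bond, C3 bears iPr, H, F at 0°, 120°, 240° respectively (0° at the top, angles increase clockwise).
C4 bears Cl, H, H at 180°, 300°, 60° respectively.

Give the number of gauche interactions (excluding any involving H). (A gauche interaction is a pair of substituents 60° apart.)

1

Non-H gauche pairs: F(240°)/Cl(180°) — 1 interaction.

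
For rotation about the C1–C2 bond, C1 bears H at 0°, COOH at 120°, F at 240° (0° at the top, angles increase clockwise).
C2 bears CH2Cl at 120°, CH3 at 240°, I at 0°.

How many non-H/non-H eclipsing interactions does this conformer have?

Non-H eclipsing pairs: COOH(120°)/CH2Cl(120°); F(240°)/CH3(240°) — 2 interactions.

2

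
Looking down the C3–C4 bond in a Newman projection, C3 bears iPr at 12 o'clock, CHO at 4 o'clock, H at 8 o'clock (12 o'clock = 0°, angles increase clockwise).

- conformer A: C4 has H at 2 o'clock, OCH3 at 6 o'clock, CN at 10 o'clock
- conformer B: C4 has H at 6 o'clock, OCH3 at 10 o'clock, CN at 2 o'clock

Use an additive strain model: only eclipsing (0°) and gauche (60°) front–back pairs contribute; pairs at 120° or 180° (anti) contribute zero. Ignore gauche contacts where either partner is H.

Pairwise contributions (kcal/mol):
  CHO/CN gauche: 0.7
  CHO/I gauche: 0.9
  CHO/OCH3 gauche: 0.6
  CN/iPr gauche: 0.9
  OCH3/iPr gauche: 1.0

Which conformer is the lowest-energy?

A

A (staggered): iPr(0°)/CN(300°) gauche 0.9; CHO(120°)/OCH3(180°) gauche 0.6 → 1.5 kcal/mol.
B (staggered): iPr(0°)/OCH3(300°) gauche 1.0; iPr(0°)/CN(60°) gauche 0.9; CHO(120°)/CN(60°) gauche 0.7 → 2.6 kcal/mol.
A has the lowest total (1.5 kcal/mol).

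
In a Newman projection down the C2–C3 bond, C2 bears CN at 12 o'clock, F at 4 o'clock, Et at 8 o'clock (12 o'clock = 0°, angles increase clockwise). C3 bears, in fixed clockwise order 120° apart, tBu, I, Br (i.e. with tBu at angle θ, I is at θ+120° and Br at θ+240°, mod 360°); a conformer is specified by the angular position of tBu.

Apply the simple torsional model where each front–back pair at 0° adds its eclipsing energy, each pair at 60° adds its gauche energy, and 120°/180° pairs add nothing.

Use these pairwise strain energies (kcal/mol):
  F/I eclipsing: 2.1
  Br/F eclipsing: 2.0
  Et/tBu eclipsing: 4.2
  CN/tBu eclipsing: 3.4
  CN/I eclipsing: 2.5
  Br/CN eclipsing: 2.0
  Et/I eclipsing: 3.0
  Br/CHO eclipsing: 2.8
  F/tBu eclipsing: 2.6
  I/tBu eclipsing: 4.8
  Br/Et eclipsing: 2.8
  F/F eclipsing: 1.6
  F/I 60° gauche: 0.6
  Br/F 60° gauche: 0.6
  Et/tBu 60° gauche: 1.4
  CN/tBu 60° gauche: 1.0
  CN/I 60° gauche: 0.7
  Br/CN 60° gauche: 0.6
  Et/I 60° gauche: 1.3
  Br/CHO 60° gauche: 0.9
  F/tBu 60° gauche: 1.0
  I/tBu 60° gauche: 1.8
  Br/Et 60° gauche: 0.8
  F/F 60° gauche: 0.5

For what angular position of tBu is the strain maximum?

tBu at 0° (eclipsed): CN–tBu eclipsed, F–I eclipsed, Et–Br eclipsed; 3.4 + 2.1 + 2.8 = 8.3 kcal/mol.
tBu at 60° (staggered): CN–tBu gauche, CN–Br gauche, F–tBu gauche, F–I gauche, Et–I gauche, Et–Br gauche; 1.0 + 0.6 + 1.0 + 0.6 + 1.3 + 0.8 = 5.3 kcal/mol.
tBu at 120° (eclipsed): CN–Br eclipsed, F–tBu eclipsed, Et–I eclipsed; 2.0 + 2.6 + 3.0 = 7.6 kcal/mol.
tBu at 180° (staggered): CN–I gauche, CN–Br gauche, F–tBu gauche, F–Br gauche, Et–tBu gauche, Et–I gauche; 0.7 + 0.6 + 1.0 + 0.6 + 1.4 + 1.3 = 5.6 kcal/mol.
tBu at 240° (eclipsed): CN–I eclipsed, F–Br eclipsed, Et–tBu eclipsed; 2.5 + 2.0 + 4.2 = 8.7 kcal/mol.
tBu at 300° (staggered): CN–tBu gauche, CN–I gauche, F–I gauche, F–Br gauche, Et–tBu gauche, Et–Br gauche; 1.0 + 0.7 + 0.6 + 0.6 + 1.4 + 0.8 = 5.1 kcal/mol.
The maximum (8.7 kcal/mol) occurs with tBu at 240°.

240°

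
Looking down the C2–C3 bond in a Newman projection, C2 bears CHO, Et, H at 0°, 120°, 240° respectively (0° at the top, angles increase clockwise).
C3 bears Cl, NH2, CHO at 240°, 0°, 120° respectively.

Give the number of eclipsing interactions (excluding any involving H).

Non-H eclipsing pairs: CHO(0°)/NH2(0°); Et(120°)/CHO(120°) — 2 interactions.

2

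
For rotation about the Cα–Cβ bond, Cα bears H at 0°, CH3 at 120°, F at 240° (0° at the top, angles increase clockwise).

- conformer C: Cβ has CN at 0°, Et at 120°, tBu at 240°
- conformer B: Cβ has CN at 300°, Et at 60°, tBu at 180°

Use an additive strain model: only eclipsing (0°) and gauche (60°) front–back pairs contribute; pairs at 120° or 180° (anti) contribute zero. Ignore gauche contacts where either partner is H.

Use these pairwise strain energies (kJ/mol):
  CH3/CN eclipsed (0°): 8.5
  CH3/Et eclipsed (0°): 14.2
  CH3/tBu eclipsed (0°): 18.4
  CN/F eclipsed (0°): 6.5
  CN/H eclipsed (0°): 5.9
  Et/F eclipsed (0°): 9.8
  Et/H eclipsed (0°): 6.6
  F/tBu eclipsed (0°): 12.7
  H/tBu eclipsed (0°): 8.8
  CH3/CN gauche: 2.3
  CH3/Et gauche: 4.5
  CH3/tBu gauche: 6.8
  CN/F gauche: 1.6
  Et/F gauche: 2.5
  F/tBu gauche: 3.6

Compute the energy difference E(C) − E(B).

+16.3 kJ/mol

C is eclipsed. H at 0° is eclipsed with CN at 0° (5.9); CH3 at 120° is eclipsed with Et at 120° (14.2); F at 240° is eclipsed with tBu at 240° (12.7). Total 32.8 kJ/mol.
B is staggered. CH3 at 120° is gauche with Et at 60° (4.5); CH3 at 120° is gauche with tBu at 180° (6.8); F at 240° is gauche with CN at 300° (1.6); F at 240° is gauche with tBu at 180° (3.6). Total 16.5 kJ/mol.
E(C) − E(B) = 32.8 − 16.5 = +16.3 kJ/mol.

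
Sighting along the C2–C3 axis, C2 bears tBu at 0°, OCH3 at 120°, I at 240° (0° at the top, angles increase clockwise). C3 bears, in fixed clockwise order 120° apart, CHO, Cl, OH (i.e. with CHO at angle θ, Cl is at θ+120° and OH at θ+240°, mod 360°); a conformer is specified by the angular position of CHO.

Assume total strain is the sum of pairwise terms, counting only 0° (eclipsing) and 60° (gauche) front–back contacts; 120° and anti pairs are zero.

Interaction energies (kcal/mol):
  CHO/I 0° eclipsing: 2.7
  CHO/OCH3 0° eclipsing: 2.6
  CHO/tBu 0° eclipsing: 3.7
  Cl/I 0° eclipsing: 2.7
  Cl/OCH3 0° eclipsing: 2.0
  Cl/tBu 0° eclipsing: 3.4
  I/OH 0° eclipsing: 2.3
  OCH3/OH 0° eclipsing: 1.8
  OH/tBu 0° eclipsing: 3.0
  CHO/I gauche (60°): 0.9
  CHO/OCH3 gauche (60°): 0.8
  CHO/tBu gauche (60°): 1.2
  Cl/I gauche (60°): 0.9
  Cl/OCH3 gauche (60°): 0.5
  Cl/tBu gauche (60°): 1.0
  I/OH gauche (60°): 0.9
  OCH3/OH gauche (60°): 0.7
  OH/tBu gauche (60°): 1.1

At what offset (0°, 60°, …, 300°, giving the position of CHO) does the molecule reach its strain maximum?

CHO at 0° (eclipsed): tBu–CHO eclipsed, OCH3–Cl eclipsed, I–OH eclipsed; 3.7 + 2.0 + 2.3 = 8.0 kcal/mol.
CHO at 60° (staggered): tBu–CHO gauche, tBu–OH gauche, OCH3–CHO gauche, OCH3–Cl gauche, I–Cl gauche, I–OH gauche; 1.2 + 1.1 + 0.8 + 0.5 + 0.9 + 0.9 = 5.4 kcal/mol.
CHO at 120° (eclipsed): tBu–OH eclipsed, OCH3–CHO eclipsed, I–Cl eclipsed; 3.0 + 2.6 + 2.7 = 8.3 kcal/mol.
CHO at 180° (staggered): tBu–Cl gauche, tBu–OH gauche, OCH3–CHO gauche, OCH3–OH gauche, I–CHO gauche, I–Cl gauche; 1.0 + 1.1 + 0.8 + 0.7 + 0.9 + 0.9 = 5.4 kcal/mol.
CHO at 240° (eclipsed): tBu–Cl eclipsed, OCH3–OH eclipsed, I–CHO eclipsed; 3.4 + 1.8 + 2.7 = 7.9 kcal/mol.
CHO at 300° (staggered): tBu–CHO gauche, tBu–Cl gauche, OCH3–Cl gauche, OCH3–OH gauche, I–CHO gauche, I–OH gauche; 1.2 + 1.0 + 0.5 + 0.7 + 0.9 + 0.9 = 5.2 kcal/mol.
The maximum (8.3 kcal/mol) occurs with CHO at 120°.

120°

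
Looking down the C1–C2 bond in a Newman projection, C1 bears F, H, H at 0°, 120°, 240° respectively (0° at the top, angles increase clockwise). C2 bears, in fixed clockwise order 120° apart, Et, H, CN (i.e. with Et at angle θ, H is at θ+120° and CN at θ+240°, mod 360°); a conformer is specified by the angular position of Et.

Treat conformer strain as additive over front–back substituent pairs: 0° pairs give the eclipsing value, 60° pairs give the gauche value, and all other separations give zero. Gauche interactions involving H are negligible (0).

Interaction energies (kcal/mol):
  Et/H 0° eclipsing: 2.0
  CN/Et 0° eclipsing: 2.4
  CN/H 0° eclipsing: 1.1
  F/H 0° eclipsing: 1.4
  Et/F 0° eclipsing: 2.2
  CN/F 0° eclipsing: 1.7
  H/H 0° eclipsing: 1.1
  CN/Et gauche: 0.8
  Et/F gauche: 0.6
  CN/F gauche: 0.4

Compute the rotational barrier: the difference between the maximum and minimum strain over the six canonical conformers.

4.4 kcal/mol

Et at 0° (eclipsed): F–Et eclipsed, H–H eclipsed, H–CN eclipsed; 2.2 + 1.1 + 1.1 = 4.4 kcal/mol.
Et at 60° (staggered): F–Et gauche, F–CN gauche; 0.6 + 0.4 = 1.0 kcal/mol.
Et at 120° (eclipsed): F–CN eclipsed, H–Et eclipsed, H–H eclipsed; 1.7 + 2.0 + 1.1 = 4.8 kcal/mol.
Et at 180° (staggered): F–CN gauche; 0.4 = 0.4 kcal/mol.
Et at 240° (eclipsed): F–H eclipsed, H–CN eclipsed, H–Et eclipsed; 1.4 + 1.1 + 2.0 = 4.5 kcal/mol.
Et at 300° (staggered): F–Et gauche; 0.6 = 0.6 kcal/mol.
Max at 120° (4.8 kcal/mol), min at 180° (0.4 kcal/mol); barrier = 4.4 kcal/mol.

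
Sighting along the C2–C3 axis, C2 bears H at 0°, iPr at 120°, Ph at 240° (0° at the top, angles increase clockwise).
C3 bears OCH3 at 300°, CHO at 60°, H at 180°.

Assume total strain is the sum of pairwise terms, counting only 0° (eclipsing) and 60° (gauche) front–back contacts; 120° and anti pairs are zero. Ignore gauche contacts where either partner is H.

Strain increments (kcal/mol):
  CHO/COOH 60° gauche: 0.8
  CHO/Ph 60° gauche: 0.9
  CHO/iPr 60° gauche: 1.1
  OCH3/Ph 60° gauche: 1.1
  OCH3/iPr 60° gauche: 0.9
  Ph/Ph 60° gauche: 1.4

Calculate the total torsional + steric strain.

2.2 kcal/mol

This conformer (staggered): iPr–CHO gauche, Ph–OCH3 gauche; 1.1 + 1.1 = 2.2 kcal/mol.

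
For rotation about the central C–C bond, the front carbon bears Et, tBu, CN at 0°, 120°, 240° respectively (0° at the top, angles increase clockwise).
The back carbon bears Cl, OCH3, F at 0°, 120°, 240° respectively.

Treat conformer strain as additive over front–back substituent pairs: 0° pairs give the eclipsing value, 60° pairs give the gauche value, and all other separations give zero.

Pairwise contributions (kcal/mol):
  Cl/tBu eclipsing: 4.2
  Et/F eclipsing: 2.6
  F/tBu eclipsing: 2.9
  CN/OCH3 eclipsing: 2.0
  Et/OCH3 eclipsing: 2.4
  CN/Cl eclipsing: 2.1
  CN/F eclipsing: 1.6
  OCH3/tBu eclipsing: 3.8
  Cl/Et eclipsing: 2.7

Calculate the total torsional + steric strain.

This conformer (eclipsed): Et(0°)/Cl(0°) eclipsed 2.7; tBu(120°)/OCH3(120°) eclipsed 3.8; CN(240°)/F(240°) eclipsed 1.6 → 8.1 kcal/mol.

8.1 kcal/mol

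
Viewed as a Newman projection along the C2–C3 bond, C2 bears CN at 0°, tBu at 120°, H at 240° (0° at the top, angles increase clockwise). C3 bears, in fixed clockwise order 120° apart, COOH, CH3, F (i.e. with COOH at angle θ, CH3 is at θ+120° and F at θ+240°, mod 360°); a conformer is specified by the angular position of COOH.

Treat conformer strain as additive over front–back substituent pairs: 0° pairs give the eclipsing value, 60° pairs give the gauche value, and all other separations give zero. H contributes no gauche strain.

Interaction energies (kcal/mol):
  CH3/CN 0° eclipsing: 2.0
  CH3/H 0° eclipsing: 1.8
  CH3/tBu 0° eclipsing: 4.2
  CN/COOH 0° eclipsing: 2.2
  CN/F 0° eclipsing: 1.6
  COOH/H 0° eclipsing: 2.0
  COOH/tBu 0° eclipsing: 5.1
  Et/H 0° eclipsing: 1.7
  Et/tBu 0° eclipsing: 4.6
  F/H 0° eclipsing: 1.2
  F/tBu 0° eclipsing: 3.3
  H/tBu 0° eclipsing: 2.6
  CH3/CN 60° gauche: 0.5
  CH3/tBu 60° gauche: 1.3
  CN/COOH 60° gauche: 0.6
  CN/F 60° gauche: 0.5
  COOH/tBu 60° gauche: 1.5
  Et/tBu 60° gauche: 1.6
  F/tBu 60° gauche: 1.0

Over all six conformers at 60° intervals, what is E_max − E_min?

COOH at 0° (eclipsed): CN(0°)/COOH(0°) eclipsed 2.2; tBu(120°)/CH3(120°) eclipsed 4.2; H(240°)/F(240°) eclipsed 1.2 → 7.6 kcal/mol.
COOH at 60° (staggered): CN(0°)/COOH(60°) gauche 0.6; CN(0°)/F(300°) gauche 0.5; tBu(120°)/COOH(60°) gauche 1.5; tBu(120°)/CH3(180°) gauche 1.3 → 3.9 kcal/mol.
COOH at 120° (eclipsed): CN(0°)/F(0°) eclipsed 1.6; tBu(120°)/COOH(120°) eclipsed 5.1; H(240°)/CH3(240°) eclipsed 1.8 → 8.5 kcal/mol.
COOH at 180° (staggered): CN(0°)/CH3(300°) gauche 0.5; CN(0°)/F(60°) gauche 0.5; tBu(120°)/COOH(180°) gauche 1.5; tBu(120°)/F(60°) gauche 1.0 → 3.5 kcal/mol.
COOH at 240° (eclipsed): CN(0°)/CH3(0°) eclipsed 2.0; tBu(120°)/F(120°) eclipsed 3.3; H(240°)/COOH(240°) eclipsed 2.0 → 7.3 kcal/mol.
COOH at 300° (staggered): CN(0°)/COOH(300°) gauche 0.6; CN(0°)/CH3(60°) gauche 0.5; tBu(120°)/CH3(60°) gauche 1.3; tBu(120°)/F(180°) gauche 1.0 → 3.4 kcal/mol.
Max at 120° (8.5 kcal/mol), min at 300° (3.4 kcal/mol); barrier = 5.1 kcal/mol.

5.1 kcal/mol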